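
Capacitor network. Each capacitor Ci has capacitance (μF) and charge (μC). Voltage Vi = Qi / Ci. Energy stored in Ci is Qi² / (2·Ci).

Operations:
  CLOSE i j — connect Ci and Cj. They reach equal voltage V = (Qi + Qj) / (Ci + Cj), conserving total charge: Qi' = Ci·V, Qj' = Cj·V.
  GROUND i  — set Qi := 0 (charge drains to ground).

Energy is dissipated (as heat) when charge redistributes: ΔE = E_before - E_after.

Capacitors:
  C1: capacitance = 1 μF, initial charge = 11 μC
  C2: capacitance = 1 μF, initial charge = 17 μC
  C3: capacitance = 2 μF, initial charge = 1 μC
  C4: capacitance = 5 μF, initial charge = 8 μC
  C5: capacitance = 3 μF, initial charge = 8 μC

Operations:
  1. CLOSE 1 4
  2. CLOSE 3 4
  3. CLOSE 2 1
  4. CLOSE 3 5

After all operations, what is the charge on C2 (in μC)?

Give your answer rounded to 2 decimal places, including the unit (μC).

Answer: 10.08 μC

Derivation:
Initial: C1(1μF, Q=11μC, V=11.00V), C2(1μF, Q=17μC, V=17.00V), C3(2μF, Q=1μC, V=0.50V), C4(5μF, Q=8μC, V=1.60V), C5(3μF, Q=8μC, V=2.67V)
Op 1: CLOSE 1-4: Q_total=19.00, C_total=6.00, V=3.17; Q1=3.17, Q4=15.83; dissipated=36.817
Op 2: CLOSE 3-4: Q_total=16.83, C_total=7.00, V=2.40; Q3=4.81, Q4=12.02; dissipated=5.079
Op 3: CLOSE 2-1: Q_total=20.17, C_total=2.00, V=10.08; Q2=10.08, Q1=10.08; dissipated=47.840
Op 4: CLOSE 3-5: Q_total=12.81, C_total=5.00, V=2.56; Q3=5.12, Q5=7.69; dissipated=0.041
Final charges: Q1=10.08, Q2=10.08, Q3=5.12, Q4=12.02, Q5=7.69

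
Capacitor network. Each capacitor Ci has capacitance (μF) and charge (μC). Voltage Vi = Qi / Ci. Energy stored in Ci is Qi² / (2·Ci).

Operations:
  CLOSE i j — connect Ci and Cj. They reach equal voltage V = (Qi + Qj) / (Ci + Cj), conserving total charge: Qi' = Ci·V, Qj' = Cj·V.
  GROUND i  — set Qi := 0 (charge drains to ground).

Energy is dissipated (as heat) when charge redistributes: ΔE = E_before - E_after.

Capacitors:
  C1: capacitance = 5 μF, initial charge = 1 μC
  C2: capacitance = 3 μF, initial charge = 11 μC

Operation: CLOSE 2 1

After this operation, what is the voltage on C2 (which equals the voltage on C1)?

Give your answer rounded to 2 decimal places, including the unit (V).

Answer: 1.50 V

Derivation:
Initial: C1(5μF, Q=1μC, V=0.20V), C2(3μF, Q=11μC, V=3.67V)
Op 1: CLOSE 2-1: Q_total=12.00, C_total=8.00, V=1.50; Q2=4.50, Q1=7.50; dissipated=11.267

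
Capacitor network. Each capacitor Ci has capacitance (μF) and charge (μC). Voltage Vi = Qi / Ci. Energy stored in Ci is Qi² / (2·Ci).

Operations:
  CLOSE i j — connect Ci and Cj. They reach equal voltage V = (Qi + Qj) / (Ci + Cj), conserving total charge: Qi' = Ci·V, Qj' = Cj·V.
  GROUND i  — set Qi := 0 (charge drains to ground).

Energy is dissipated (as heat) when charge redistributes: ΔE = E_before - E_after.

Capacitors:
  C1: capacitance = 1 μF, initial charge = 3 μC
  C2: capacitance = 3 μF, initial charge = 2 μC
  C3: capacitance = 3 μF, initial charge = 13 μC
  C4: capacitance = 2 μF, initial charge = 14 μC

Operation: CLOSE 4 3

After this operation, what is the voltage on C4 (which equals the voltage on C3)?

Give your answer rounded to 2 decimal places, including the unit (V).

Initial: C1(1μF, Q=3μC, V=3.00V), C2(3μF, Q=2μC, V=0.67V), C3(3μF, Q=13μC, V=4.33V), C4(2μF, Q=14μC, V=7.00V)
Op 1: CLOSE 4-3: Q_total=27.00, C_total=5.00, V=5.40; Q4=10.80, Q3=16.20; dissipated=4.267

Answer: 5.40 V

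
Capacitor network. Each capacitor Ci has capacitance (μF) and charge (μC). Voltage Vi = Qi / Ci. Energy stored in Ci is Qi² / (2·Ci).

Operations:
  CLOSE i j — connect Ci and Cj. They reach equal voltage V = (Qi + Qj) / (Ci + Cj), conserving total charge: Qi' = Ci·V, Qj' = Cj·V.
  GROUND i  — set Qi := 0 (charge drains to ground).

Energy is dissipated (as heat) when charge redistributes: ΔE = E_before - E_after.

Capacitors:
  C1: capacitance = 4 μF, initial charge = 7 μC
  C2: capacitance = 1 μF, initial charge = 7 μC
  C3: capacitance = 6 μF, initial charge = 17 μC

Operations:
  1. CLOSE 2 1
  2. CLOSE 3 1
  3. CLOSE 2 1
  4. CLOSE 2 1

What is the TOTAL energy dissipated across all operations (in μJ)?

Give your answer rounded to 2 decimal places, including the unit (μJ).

Initial: C1(4μF, Q=7μC, V=1.75V), C2(1μF, Q=7μC, V=7.00V), C3(6μF, Q=17μC, V=2.83V)
Op 1: CLOSE 2-1: Q_total=14.00, C_total=5.00, V=2.80; Q2=2.80, Q1=11.20; dissipated=11.025
Op 2: CLOSE 3-1: Q_total=28.20, C_total=10.00, V=2.82; Q3=16.92, Q1=11.28; dissipated=0.001
Op 3: CLOSE 2-1: Q_total=14.08, C_total=5.00, V=2.82; Q2=2.82, Q1=11.26; dissipated=0.000
Op 4: CLOSE 2-1: Q_total=14.08, C_total=5.00, V=2.82; Q2=2.82, Q1=11.26; dissipated=0.000
Total dissipated: 11.026 μJ

Answer: 11.03 μJ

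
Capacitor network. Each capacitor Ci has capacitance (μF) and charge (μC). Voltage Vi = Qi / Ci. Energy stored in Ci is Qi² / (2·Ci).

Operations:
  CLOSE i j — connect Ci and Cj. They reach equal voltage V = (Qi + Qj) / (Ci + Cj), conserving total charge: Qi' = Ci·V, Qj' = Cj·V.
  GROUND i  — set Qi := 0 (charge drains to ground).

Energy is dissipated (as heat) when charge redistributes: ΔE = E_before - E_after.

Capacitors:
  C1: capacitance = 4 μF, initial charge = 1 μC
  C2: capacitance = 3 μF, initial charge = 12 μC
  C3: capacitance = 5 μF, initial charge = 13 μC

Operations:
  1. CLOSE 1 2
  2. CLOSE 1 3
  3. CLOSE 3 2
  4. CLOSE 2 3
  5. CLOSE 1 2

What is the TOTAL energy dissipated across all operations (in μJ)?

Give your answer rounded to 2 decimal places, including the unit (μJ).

Initial: C1(4μF, Q=1μC, V=0.25V), C2(3μF, Q=12μC, V=4.00V), C3(5μF, Q=13μC, V=2.60V)
Op 1: CLOSE 1-2: Q_total=13.00, C_total=7.00, V=1.86; Q1=7.43, Q2=5.57; dissipated=12.054
Op 2: CLOSE 1-3: Q_total=20.43, C_total=9.00, V=2.27; Q1=9.08, Q3=11.35; dissipated=0.613
Op 3: CLOSE 3-2: Q_total=16.92, C_total=8.00, V=2.12; Q3=10.58, Q2=6.35; dissipated=0.160
Op 4: CLOSE 2-3: Q_total=16.92, C_total=8.00, V=2.12; Q2=6.35, Q3=10.58; dissipated=0.000
Op 5: CLOSE 1-2: Q_total=15.42, C_total=7.00, V=2.20; Q1=8.81, Q2=6.61; dissipated=0.021
Total dissipated: 12.847 μJ

Answer: 12.85 μJ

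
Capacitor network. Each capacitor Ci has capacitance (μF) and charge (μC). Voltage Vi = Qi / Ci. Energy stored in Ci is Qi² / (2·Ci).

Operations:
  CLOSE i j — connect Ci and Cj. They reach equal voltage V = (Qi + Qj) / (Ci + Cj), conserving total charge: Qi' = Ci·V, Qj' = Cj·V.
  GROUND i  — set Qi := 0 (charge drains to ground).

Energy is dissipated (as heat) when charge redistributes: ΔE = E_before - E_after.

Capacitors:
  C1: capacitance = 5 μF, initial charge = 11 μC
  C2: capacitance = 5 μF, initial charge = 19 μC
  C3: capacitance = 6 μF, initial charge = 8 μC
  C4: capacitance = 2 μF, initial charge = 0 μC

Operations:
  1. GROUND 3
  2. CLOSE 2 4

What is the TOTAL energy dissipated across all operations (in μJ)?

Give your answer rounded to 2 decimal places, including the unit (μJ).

Answer: 15.65 μJ

Derivation:
Initial: C1(5μF, Q=11μC, V=2.20V), C2(5μF, Q=19μC, V=3.80V), C3(6μF, Q=8μC, V=1.33V), C4(2μF, Q=0μC, V=0.00V)
Op 1: GROUND 3: Q3=0; energy lost=5.333
Op 2: CLOSE 2-4: Q_total=19.00, C_total=7.00, V=2.71; Q2=13.57, Q4=5.43; dissipated=10.314
Total dissipated: 15.648 μJ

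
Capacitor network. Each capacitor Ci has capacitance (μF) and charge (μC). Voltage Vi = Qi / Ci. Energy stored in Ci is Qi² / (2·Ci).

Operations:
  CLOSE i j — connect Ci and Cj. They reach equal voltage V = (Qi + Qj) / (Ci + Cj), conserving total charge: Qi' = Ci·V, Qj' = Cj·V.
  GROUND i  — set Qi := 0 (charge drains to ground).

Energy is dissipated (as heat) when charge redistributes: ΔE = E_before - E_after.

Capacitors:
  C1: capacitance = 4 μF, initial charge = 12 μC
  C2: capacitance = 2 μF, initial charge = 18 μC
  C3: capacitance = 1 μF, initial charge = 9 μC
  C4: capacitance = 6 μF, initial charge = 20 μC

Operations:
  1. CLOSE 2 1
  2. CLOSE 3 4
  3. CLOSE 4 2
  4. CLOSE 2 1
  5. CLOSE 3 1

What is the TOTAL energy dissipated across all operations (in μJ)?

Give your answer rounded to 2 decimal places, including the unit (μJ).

Answer: 38.75 μJ

Derivation:
Initial: C1(4μF, Q=12μC, V=3.00V), C2(2μF, Q=18μC, V=9.00V), C3(1μF, Q=9μC, V=9.00V), C4(6μF, Q=20μC, V=3.33V)
Op 1: CLOSE 2-1: Q_total=30.00, C_total=6.00, V=5.00; Q2=10.00, Q1=20.00; dissipated=24.000
Op 2: CLOSE 3-4: Q_total=29.00, C_total=7.00, V=4.14; Q3=4.14, Q4=24.86; dissipated=13.762
Op 3: CLOSE 4-2: Q_total=34.86, C_total=8.00, V=4.36; Q4=26.14, Q2=8.71; dissipated=0.551
Op 4: CLOSE 2-1: Q_total=28.71, C_total=6.00, V=4.79; Q2=9.57, Q1=19.14; dissipated=0.276
Op 5: CLOSE 3-1: Q_total=23.29, C_total=5.00, V=4.66; Q3=4.66, Q1=18.63; dissipated=0.165
Total dissipated: 38.754 μJ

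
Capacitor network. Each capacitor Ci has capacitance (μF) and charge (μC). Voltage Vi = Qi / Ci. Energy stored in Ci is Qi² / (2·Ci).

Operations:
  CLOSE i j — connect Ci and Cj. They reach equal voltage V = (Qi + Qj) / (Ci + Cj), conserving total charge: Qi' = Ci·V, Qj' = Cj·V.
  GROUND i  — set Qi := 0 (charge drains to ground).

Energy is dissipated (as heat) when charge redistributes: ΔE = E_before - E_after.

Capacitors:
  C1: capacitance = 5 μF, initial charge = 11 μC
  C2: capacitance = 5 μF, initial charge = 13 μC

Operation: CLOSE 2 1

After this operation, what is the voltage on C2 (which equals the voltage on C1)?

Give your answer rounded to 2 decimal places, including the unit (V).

Initial: C1(5μF, Q=11μC, V=2.20V), C2(5μF, Q=13μC, V=2.60V)
Op 1: CLOSE 2-1: Q_total=24.00, C_total=10.00, V=2.40; Q2=12.00, Q1=12.00; dissipated=0.200

Answer: 2.40 V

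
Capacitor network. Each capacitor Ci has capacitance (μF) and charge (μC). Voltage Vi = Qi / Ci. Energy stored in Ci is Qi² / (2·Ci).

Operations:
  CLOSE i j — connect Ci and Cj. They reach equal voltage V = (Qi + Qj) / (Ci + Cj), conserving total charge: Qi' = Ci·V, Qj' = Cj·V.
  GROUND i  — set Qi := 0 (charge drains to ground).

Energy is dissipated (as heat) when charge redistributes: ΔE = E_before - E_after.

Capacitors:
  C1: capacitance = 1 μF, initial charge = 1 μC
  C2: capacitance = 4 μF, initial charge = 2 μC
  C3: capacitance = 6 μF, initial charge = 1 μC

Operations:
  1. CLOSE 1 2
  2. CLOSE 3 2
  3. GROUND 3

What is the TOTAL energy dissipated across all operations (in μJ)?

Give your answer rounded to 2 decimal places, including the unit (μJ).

Initial: C1(1μF, Q=1μC, V=1.00V), C2(4μF, Q=2μC, V=0.50V), C3(6μF, Q=1μC, V=0.17V)
Op 1: CLOSE 1-2: Q_total=3.00, C_total=5.00, V=0.60; Q1=0.60, Q2=2.40; dissipated=0.100
Op 2: CLOSE 3-2: Q_total=3.40, C_total=10.00, V=0.34; Q3=2.04, Q2=1.36; dissipated=0.225
Op 3: GROUND 3: Q3=0; energy lost=0.347
Total dissipated: 0.672 μJ

Answer: 0.67 μJ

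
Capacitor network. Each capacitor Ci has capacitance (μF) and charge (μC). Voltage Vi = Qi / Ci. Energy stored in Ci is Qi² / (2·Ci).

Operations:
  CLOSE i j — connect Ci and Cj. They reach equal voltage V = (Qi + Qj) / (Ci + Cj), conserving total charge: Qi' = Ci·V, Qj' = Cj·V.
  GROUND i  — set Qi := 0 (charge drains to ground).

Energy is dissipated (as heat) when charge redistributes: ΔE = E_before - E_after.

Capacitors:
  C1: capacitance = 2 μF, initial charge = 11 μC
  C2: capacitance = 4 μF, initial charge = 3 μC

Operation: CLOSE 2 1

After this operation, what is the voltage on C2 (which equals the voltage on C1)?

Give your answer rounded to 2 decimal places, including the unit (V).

Answer: 2.33 V

Derivation:
Initial: C1(2μF, Q=11μC, V=5.50V), C2(4μF, Q=3μC, V=0.75V)
Op 1: CLOSE 2-1: Q_total=14.00, C_total=6.00, V=2.33; Q2=9.33, Q1=4.67; dissipated=15.042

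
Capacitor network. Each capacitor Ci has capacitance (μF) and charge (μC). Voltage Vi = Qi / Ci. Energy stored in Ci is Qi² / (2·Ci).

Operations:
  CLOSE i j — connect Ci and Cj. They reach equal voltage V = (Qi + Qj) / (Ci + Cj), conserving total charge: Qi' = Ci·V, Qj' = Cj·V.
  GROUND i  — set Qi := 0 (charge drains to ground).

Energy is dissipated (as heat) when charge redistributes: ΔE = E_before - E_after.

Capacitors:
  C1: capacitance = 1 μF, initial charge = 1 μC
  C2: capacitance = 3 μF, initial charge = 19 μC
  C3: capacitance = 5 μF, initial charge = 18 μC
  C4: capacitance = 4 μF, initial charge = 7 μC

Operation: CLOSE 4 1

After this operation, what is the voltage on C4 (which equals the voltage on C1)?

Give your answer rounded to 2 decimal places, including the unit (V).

Initial: C1(1μF, Q=1μC, V=1.00V), C2(3μF, Q=19μC, V=6.33V), C3(5μF, Q=18μC, V=3.60V), C4(4μF, Q=7μC, V=1.75V)
Op 1: CLOSE 4-1: Q_total=8.00, C_total=5.00, V=1.60; Q4=6.40, Q1=1.60; dissipated=0.225

Answer: 1.60 V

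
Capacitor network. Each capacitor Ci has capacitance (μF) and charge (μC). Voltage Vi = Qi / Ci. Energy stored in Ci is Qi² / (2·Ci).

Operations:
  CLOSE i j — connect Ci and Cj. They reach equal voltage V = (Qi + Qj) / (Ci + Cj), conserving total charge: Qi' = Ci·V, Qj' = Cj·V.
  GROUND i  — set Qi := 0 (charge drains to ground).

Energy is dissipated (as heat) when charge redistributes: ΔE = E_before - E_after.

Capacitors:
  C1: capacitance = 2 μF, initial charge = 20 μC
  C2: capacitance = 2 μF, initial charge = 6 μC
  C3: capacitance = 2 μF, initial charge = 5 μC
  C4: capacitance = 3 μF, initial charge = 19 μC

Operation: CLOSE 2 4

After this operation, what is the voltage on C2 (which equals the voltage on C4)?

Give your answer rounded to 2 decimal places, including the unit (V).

Answer: 5.00 V

Derivation:
Initial: C1(2μF, Q=20μC, V=10.00V), C2(2μF, Q=6μC, V=3.00V), C3(2μF, Q=5μC, V=2.50V), C4(3μF, Q=19μC, V=6.33V)
Op 1: CLOSE 2-4: Q_total=25.00, C_total=5.00, V=5.00; Q2=10.00, Q4=15.00; dissipated=6.667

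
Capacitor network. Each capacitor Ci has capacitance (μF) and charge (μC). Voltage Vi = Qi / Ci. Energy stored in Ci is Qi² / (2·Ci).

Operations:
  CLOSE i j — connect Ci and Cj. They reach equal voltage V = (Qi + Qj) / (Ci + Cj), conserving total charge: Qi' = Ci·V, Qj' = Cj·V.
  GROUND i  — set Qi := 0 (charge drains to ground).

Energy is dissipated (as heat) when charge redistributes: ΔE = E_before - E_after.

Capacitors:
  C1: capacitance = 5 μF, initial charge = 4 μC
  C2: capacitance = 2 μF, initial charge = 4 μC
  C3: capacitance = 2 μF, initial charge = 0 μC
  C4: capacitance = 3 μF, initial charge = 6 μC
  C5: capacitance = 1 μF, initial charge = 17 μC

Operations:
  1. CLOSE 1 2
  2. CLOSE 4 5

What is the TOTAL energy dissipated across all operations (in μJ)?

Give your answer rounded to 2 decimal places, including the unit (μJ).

Answer: 85.40 μJ

Derivation:
Initial: C1(5μF, Q=4μC, V=0.80V), C2(2μF, Q=4μC, V=2.00V), C3(2μF, Q=0μC, V=0.00V), C4(3μF, Q=6μC, V=2.00V), C5(1μF, Q=17μC, V=17.00V)
Op 1: CLOSE 1-2: Q_total=8.00, C_total=7.00, V=1.14; Q1=5.71, Q2=2.29; dissipated=1.029
Op 2: CLOSE 4-5: Q_total=23.00, C_total=4.00, V=5.75; Q4=17.25, Q5=5.75; dissipated=84.375
Total dissipated: 85.404 μJ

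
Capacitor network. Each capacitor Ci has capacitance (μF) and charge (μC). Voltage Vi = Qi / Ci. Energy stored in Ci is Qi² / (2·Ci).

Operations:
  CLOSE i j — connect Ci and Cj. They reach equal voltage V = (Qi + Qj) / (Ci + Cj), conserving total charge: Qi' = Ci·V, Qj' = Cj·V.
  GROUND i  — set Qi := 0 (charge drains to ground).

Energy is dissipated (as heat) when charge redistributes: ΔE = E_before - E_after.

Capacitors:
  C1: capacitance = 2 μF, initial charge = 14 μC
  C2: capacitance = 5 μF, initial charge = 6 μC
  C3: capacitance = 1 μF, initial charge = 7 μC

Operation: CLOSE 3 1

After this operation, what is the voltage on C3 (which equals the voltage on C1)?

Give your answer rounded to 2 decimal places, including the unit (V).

Answer: 7.00 V

Derivation:
Initial: C1(2μF, Q=14μC, V=7.00V), C2(5μF, Q=6μC, V=1.20V), C3(1μF, Q=7μC, V=7.00V)
Op 1: CLOSE 3-1: Q_total=21.00, C_total=3.00, V=7.00; Q3=7.00, Q1=14.00; dissipated=0.000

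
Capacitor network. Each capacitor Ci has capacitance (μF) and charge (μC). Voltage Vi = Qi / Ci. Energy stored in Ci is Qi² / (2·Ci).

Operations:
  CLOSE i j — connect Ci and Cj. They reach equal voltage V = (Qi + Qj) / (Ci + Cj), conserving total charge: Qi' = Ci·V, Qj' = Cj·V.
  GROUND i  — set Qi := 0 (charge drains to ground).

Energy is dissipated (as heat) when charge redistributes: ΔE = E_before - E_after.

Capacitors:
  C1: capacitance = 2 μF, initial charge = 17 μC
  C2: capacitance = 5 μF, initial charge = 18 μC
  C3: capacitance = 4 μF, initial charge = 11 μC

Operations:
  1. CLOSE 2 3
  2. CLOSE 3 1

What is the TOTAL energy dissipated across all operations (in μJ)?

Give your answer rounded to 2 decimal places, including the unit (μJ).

Initial: C1(2μF, Q=17μC, V=8.50V), C2(5μF, Q=18μC, V=3.60V), C3(4μF, Q=11μC, V=2.75V)
Op 1: CLOSE 2-3: Q_total=29.00, C_total=9.00, V=3.22; Q2=16.11, Q3=12.89; dissipated=0.803
Op 2: CLOSE 3-1: Q_total=29.89, C_total=6.00, V=4.98; Q3=19.93, Q1=9.96; dissipated=18.570
Total dissipated: 19.373 μJ

Answer: 19.37 μJ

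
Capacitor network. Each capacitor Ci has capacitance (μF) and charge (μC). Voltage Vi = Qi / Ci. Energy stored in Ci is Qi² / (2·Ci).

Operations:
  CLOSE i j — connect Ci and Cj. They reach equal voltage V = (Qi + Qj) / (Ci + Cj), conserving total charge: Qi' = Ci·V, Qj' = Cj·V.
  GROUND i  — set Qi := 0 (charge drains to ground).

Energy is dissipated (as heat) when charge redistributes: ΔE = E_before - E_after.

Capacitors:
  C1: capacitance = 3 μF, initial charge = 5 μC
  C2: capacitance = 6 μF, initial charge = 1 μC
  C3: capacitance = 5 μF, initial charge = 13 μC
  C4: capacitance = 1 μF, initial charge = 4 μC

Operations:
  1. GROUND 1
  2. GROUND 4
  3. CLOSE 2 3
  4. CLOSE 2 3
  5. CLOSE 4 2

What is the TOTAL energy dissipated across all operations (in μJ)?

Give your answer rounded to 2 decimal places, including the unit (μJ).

Initial: C1(3μF, Q=5μC, V=1.67V), C2(6μF, Q=1μC, V=0.17V), C3(5μF, Q=13μC, V=2.60V), C4(1μF, Q=4μC, V=4.00V)
Op 1: GROUND 1: Q1=0; energy lost=4.167
Op 2: GROUND 4: Q4=0; energy lost=8.000
Op 3: CLOSE 2-3: Q_total=14.00, C_total=11.00, V=1.27; Q2=7.64, Q3=6.36; dissipated=8.074
Op 4: CLOSE 2-3: Q_total=14.00, C_total=11.00, V=1.27; Q2=7.64, Q3=6.36; dissipated=0.000
Op 5: CLOSE 4-2: Q_total=7.64, C_total=7.00, V=1.09; Q4=1.09, Q2=6.55; dissipated=0.694
Total dissipated: 20.935 μJ

Answer: 20.94 μJ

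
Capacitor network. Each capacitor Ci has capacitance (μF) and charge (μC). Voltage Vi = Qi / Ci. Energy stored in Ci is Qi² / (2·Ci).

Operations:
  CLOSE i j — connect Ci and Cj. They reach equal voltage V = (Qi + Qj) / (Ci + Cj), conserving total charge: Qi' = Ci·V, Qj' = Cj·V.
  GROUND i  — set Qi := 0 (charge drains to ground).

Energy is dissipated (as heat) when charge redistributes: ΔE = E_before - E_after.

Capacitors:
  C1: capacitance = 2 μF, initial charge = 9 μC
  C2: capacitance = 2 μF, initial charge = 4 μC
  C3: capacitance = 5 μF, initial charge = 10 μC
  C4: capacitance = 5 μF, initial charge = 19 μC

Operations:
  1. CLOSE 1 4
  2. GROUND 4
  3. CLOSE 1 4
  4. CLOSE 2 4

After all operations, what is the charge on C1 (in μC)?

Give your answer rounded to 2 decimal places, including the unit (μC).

Initial: C1(2μF, Q=9μC, V=4.50V), C2(2μF, Q=4μC, V=2.00V), C3(5μF, Q=10μC, V=2.00V), C4(5μF, Q=19μC, V=3.80V)
Op 1: CLOSE 1-4: Q_total=28.00, C_total=7.00, V=4.00; Q1=8.00, Q4=20.00; dissipated=0.350
Op 2: GROUND 4: Q4=0; energy lost=40.000
Op 3: CLOSE 1-4: Q_total=8.00, C_total=7.00, V=1.14; Q1=2.29, Q4=5.71; dissipated=11.429
Op 4: CLOSE 2-4: Q_total=9.71, C_total=7.00, V=1.39; Q2=2.78, Q4=6.94; dissipated=0.525
Final charges: Q1=2.29, Q2=2.78, Q3=10.00, Q4=6.94

Answer: 2.29 μC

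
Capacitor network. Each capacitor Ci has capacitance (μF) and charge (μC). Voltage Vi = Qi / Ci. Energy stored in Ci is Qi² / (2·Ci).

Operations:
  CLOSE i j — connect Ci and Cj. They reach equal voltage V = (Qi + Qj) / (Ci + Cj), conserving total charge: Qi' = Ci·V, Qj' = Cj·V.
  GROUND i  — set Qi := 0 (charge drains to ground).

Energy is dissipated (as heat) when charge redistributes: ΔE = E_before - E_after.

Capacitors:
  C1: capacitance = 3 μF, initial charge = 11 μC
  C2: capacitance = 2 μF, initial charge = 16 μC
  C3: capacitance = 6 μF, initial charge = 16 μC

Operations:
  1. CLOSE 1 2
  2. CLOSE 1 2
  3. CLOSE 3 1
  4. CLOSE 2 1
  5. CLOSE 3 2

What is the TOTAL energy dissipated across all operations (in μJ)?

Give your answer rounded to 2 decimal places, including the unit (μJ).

Initial: C1(3μF, Q=11μC, V=3.67V), C2(2μF, Q=16μC, V=8.00V), C3(6μF, Q=16μC, V=2.67V)
Op 1: CLOSE 1-2: Q_total=27.00, C_total=5.00, V=5.40; Q1=16.20, Q2=10.80; dissipated=11.267
Op 2: CLOSE 1-2: Q_total=27.00, C_total=5.00, V=5.40; Q1=16.20, Q2=10.80; dissipated=0.000
Op 3: CLOSE 3-1: Q_total=32.20, C_total=9.00, V=3.58; Q3=21.47, Q1=10.73; dissipated=7.471
Op 4: CLOSE 2-1: Q_total=21.53, C_total=5.00, V=4.31; Q2=8.61, Q1=12.92; dissipated=1.992
Op 5: CLOSE 3-2: Q_total=30.08, C_total=8.00, V=3.76; Q3=22.56, Q2=7.52; dissipated=0.398
Total dissipated: 21.129 μJ

Answer: 21.13 μJ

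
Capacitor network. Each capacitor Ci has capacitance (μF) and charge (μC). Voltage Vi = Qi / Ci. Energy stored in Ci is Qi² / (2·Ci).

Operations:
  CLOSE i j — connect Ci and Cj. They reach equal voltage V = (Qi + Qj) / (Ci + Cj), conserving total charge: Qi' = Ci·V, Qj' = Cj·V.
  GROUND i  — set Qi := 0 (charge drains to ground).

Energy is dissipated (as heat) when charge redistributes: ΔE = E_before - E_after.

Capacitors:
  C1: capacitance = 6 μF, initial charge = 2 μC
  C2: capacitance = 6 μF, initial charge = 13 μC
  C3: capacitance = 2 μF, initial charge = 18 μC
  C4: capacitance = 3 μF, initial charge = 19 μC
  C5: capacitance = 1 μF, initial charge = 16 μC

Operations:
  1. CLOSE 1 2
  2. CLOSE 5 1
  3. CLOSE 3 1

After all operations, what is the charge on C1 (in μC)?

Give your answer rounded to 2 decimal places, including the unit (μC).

Initial: C1(6μF, Q=2μC, V=0.33V), C2(6μF, Q=13μC, V=2.17V), C3(2μF, Q=18μC, V=9.00V), C4(3μF, Q=19μC, V=6.33V), C5(1μF, Q=16μC, V=16.00V)
Op 1: CLOSE 1-2: Q_total=15.00, C_total=12.00, V=1.25; Q1=7.50, Q2=7.50; dissipated=5.042
Op 2: CLOSE 5-1: Q_total=23.50, C_total=7.00, V=3.36; Q5=3.36, Q1=20.14; dissipated=93.241
Op 3: CLOSE 3-1: Q_total=38.14, C_total=8.00, V=4.77; Q3=9.54, Q1=28.61; dissipated=23.881
Final charges: Q1=28.61, Q2=7.50, Q3=9.54, Q4=19.00, Q5=3.36

Answer: 28.61 μC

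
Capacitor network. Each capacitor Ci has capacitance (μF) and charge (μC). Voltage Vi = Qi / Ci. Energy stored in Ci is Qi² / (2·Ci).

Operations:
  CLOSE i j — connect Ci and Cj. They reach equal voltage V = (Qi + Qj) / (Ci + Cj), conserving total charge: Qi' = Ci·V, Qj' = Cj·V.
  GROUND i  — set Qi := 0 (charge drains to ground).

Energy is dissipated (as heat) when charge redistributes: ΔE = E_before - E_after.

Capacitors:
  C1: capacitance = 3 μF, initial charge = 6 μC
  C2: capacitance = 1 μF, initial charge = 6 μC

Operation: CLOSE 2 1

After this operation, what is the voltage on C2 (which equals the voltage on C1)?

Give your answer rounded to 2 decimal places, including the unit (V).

Initial: C1(3μF, Q=6μC, V=2.00V), C2(1μF, Q=6μC, V=6.00V)
Op 1: CLOSE 2-1: Q_total=12.00, C_total=4.00, V=3.00; Q2=3.00, Q1=9.00; dissipated=6.000

Answer: 3.00 V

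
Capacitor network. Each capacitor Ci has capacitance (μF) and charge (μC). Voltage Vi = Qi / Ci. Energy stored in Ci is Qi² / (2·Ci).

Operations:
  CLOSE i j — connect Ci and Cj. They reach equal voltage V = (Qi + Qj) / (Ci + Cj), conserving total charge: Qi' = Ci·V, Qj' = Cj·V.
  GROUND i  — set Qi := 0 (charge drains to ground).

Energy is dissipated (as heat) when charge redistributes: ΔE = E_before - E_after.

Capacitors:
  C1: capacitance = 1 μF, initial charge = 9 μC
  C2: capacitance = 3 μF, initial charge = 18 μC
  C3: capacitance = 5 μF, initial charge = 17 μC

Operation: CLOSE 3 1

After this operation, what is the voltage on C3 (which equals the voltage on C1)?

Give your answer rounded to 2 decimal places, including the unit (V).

Answer: 4.33 V

Derivation:
Initial: C1(1μF, Q=9μC, V=9.00V), C2(3μF, Q=18μC, V=6.00V), C3(5μF, Q=17μC, V=3.40V)
Op 1: CLOSE 3-1: Q_total=26.00, C_total=6.00, V=4.33; Q3=21.67, Q1=4.33; dissipated=13.067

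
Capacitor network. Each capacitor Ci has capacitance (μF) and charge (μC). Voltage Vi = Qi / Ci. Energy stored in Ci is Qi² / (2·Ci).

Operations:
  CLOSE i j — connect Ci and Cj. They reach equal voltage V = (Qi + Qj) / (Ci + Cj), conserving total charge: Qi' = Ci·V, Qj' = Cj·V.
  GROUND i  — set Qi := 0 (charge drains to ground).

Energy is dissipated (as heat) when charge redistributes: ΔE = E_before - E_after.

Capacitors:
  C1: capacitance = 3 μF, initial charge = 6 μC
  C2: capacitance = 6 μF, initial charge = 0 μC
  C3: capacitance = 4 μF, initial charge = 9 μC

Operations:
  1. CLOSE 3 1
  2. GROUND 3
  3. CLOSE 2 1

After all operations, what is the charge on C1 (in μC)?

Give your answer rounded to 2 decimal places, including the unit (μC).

Answer: 2.14 μC

Derivation:
Initial: C1(3μF, Q=6μC, V=2.00V), C2(6μF, Q=0μC, V=0.00V), C3(4μF, Q=9μC, V=2.25V)
Op 1: CLOSE 3-1: Q_total=15.00, C_total=7.00, V=2.14; Q3=8.57, Q1=6.43; dissipated=0.054
Op 2: GROUND 3: Q3=0; energy lost=9.184
Op 3: CLOSE 2-1: Q_total=6.43, C_total=9.00, V=0.71; Q2=4.29, Q1=2.14; dissipated=4.592
Final charges: Q1=2.14, Q2=4.29, Q3=0.00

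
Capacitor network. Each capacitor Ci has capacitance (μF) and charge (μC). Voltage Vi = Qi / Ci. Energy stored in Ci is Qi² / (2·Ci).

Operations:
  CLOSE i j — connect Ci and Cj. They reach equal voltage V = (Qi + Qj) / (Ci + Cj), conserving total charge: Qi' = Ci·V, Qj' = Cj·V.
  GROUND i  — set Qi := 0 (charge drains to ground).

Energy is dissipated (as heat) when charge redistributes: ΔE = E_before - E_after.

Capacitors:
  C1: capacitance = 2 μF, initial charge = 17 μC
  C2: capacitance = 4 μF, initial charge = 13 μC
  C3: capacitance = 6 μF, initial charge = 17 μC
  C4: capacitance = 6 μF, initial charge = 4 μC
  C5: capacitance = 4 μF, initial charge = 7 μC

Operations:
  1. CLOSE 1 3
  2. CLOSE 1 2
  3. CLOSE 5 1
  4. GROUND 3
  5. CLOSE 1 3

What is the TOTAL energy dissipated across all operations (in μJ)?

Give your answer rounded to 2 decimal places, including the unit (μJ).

Answer: 85.36 μJ

Derivation:
Initial: C1(2μF, Q=17μC, V=8.50V), C2(4μF, Q=13μC, V=3.25V), C3(6μF, Q=17μC, V=2.83V), C4(6μF, Q=4μC, V=0.67V), C5(4μF, Q=7μC, V=1.75V)
Op 1: CLOSE 1-3: Q_total=34.00, C_total=8.00, V=4.25; Q1=8.50, Q3=25.50; dissipated=24.083
Op 2: CLOSE 1-2: Q_total=21.50, C_total=6.00, V=3.58; Q1=7.17, Q2=14.33; dissipated=0.667
Op 3: CLOSE 5-1: Q_total=14.17, C_total=6.00, V=2.36; Q5=9.44, Q1=4.72; dissipated=2.241
Op 4: GROUND 3: Q3=0; energy lost=54.188
Op 5: CLOSE 1-3: Q_total=4.72, C_total=8.00, V=0.59; Q1=1.18, Q3=3.54; dissipated=4.181
Total dissipated: 85.359 μJ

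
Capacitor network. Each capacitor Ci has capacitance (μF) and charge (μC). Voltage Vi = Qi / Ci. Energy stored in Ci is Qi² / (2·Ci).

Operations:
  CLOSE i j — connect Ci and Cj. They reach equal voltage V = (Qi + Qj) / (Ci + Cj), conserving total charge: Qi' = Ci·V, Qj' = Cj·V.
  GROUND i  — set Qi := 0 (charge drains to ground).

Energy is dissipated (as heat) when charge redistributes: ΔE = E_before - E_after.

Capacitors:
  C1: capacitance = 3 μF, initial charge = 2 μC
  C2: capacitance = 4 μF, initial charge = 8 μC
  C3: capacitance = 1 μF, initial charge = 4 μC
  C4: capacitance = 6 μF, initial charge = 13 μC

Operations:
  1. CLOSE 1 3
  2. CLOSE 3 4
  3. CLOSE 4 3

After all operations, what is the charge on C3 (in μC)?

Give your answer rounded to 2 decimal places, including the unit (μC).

Initial: C1(3μF, Q=2μC, V=0.67V), C2(4μF, Q=8μC, V=2.00V), C3(1μF, Q=4μC, V=4.00V), C4(6μF, Q=13μC, V=2.17V)
Op 1: CLOSE 1-3: Q_total=6.00, C_total=4.00, V=1.50; Q1=4.50, Q3=1.50; dissipated=4.167
Op 2: CLOSE 3-4: Q_total=14.50, C_total=7.00, V=2.07; Q3=2.07, Q4=12.43; dissipated=0.190
Op 3: CLOSE 4-3: Q_total=14.50, C_total=7.00, V=2.07; Q4=12.43, Q3=2.07; dissipated=0.000
Final charges: Q1=4.50, Q2=8.00, Q3=2.07, Q4=12.43

Answer: 2.07 μC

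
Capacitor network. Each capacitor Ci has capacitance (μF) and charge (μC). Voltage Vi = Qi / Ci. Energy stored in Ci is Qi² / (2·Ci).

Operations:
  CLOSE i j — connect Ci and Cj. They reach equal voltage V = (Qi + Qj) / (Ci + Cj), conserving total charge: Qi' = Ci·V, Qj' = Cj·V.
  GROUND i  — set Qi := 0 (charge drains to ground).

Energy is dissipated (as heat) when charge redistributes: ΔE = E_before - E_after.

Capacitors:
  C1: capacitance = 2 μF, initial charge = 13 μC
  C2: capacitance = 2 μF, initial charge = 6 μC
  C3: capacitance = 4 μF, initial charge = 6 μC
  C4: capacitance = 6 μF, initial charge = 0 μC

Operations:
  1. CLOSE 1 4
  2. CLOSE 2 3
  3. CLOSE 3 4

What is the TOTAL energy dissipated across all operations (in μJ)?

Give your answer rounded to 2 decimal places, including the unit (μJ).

Initial: C1(2μF, Q=13μC, V=6.50V), C2(2μF, Q=6μC, V=3.00V), C3(4μF, Q=6μC, V=1.50V), C4(6μF, Q=0μC, V=0.00V)
Op 1: CLOSE 1-4: Q_total=13.00, C_total=8.00, V=1.62; Q1=3.25, Q4=9.75; dissipated=31.688
Op 2: CLOSE 2-3: Q_total=12.00, C_total=6.00, V=2.00; Q2=4.00, Q3=8.00; dissipated=1.500
Op 3: CLOSE 3-4: Q_total=17.75, C_total=10.00, V=1.77; Q3=7.10, Q4=10.65; dissipated=0.169
Total dissipated: 33.356 μJ

Answer: 33.36 μJ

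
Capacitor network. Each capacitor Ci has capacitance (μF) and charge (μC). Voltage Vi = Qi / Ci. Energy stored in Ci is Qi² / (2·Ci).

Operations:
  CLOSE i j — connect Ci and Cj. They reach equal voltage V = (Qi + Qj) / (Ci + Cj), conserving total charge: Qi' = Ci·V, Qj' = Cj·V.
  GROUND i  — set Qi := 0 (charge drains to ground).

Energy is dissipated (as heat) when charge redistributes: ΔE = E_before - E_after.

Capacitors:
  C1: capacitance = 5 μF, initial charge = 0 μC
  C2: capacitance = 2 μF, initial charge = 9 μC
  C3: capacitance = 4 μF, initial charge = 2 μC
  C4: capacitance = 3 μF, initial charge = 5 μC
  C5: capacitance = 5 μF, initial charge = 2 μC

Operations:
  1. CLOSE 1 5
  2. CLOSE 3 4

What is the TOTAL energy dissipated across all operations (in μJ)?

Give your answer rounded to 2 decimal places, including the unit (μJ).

Initial: C1(5μF, Q=0μC, V=0.00V), C2(2μF, Q=9μC, V=4.50V), C3(4μF, Q=2μC, V=0.50V), C4(3μF, Q=5μC, V=1.67V), C5(5μF, Q=2μC, V=0.40V)
Op 1: CLOSE 1-5: Q_total=2.00, C_total=10.00, V=0.20; Q1=1.00, Q5=1.00; dissipated=0.200
Op 2: CLOSE 3-4: Q_total=7.00, C_total=7.00, V=1.00; Q3=4.00, Q4=3.00; dissipated=1.167
Total dissipated: 1.367 μJ

Answer: 1.37 μJ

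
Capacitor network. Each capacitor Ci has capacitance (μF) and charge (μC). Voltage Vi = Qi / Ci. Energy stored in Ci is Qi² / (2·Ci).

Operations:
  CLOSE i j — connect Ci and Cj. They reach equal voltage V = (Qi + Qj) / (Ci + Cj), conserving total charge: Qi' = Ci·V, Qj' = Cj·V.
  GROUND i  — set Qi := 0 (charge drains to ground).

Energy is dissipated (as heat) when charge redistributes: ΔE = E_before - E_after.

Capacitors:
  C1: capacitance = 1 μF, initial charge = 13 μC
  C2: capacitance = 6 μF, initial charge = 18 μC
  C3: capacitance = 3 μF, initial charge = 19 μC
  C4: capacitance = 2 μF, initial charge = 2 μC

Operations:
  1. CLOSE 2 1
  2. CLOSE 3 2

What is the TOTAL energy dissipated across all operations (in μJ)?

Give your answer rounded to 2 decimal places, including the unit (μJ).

Answer: 46.49 μJ

Derivation:
Initial: C1(1μF, Q=13μC, V=13.00V), C2(6μF, Q=18μC, V=3.00V), C3(3μF, Q=19μC, V=6.33V), C4(2μF, Q=2μC, V=1.00V)
Op 1: CLOSE 2-1: Q_total=31.00, C_total=7.00, V=4.43; Q2=26.57, Q1=4.43; dissipated=42.857
Op 2: CLOSE 3-2: Q_total=45.57, C_total=9.00, V=5.06; Q3=15.19, Q2=30.38; dissipated=3.628
Total dissipated: 46.485 μJ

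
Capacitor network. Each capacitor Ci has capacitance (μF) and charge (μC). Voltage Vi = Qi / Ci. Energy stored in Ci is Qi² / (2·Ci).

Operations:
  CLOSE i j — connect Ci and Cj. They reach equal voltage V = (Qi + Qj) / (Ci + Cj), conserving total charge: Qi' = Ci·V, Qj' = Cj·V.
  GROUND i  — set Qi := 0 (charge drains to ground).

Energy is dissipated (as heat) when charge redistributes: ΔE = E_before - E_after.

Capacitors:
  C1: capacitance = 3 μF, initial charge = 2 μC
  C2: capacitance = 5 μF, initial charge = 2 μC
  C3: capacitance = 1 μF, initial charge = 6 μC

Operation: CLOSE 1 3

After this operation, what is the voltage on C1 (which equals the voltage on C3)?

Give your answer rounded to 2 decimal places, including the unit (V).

Answer: 2.00 V

Derivation:
Initial: C1(3μF, Q=2μC, V=0.67V), C2(5μF, Q=2μC, V=0.40V), C3(1μF, Q=6μC, V=6.00V)
Op 1: CLOSE 1-3: Q_total=8.00, C_total=4.00, V=2.00; Q1=6.00, Q3=2.00; dissipated=10.667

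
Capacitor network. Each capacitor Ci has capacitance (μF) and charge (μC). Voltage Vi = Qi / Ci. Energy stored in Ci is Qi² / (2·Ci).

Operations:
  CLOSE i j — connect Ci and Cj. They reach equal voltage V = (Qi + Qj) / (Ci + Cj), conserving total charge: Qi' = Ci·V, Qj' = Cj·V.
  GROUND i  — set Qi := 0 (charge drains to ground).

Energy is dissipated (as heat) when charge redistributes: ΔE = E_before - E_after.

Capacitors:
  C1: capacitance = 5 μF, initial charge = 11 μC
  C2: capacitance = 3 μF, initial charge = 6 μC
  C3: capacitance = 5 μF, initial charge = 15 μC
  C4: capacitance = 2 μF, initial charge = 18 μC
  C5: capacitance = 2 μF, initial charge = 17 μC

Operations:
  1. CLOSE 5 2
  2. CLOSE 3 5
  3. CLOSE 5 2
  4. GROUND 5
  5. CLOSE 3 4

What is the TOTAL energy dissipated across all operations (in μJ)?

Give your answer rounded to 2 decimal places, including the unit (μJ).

Initial: C1(5μF, Q=11μC, V=2.20V), C2(3μF, Q=6μC, V=2.00V), C3(5μF, Q=15μC, V=3.00V), C4(2μF, Q=18μC, V=9.00V), C5(2μF, Q=17μC, V=8.50V)
Op 1: CLOSE 5-2: Q_total=23.00, C_total=5.00, V=4.60; Q5=9.20, Q2=13.80; dissipated=25.350
Op 2: CLOSE 3-5: Q_total=24.20, C_total=7.00, V=3.46; Q3=17.29, Q5=6.91; dissipated=1.829
Op 3: CLOSE 5-2: Q_total=20.71, C_total=5.00, V=4.14; Q5=8.29, Q2=12.43; dissipated=0.784
Op 4: GROUND 5: Q5=0; energy lost=17.163
Op 5: CLOSE 3-4: Q_total=35.29, C_total=7.00, V=5.04; Q3=25.20, Q4=10.08; dissipated=21.945
Total dissipated: 67.071 μJ

Answer: 67.07 μJ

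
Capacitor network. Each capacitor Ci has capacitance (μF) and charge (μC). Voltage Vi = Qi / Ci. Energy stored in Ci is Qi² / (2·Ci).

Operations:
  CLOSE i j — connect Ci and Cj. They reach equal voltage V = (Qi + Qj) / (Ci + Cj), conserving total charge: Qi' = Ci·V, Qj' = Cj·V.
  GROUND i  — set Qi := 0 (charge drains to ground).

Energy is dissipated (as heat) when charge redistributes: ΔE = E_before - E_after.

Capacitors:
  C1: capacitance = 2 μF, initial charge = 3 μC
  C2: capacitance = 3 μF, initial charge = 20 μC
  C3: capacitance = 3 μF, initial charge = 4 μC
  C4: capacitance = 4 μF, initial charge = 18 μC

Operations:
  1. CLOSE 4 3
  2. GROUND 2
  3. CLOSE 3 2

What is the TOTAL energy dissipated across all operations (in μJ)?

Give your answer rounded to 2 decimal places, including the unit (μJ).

Initial: C1(2μF, Q=3μC, V=1.50V), C2(3μF, Q=20μC, V=6.67V), C3(3μF, Q=4μC, V=1.33V), C4(4μF, Q=18μC, V=4.50V)
Op 1: CLOSE 4-3: Q_total=22.00, C_total=7.00, V=3.14; Q4=12.57, Q3=9.43; dissipated=8.595
Op 2: GROUND 2: Q2=0; energy lost=66.667
Op 3: CLOSE 3-2: Q_total=9.43, C_total=6.00, V=1.57; Q3=4.71, Q2=4.71; dissipated=7.408
Total dissipated: 82.670 μJ

Answer: 82.67 μJ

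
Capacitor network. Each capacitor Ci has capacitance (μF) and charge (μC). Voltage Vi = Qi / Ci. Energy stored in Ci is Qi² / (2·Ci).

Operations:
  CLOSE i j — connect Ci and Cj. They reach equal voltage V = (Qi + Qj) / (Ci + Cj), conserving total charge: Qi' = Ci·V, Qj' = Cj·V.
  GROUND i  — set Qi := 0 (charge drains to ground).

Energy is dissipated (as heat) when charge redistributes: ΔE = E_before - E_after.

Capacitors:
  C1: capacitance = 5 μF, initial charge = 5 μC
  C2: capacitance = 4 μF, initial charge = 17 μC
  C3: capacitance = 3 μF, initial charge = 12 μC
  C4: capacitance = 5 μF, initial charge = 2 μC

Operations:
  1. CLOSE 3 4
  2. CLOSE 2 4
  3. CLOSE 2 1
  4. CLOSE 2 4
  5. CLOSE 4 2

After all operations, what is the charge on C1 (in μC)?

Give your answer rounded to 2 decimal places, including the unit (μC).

Answer: 9.14 μC

Derivation:
Initial: C1(5μF, Q=5μC, V=1.00V), C2(4μF, Q=17μC, V=4.25V), C3(3μF, Q=12μC, V=4.00V), C4(5μF, Q=2μC, V=0.40V)
Op 1: CLOSE 3-4: Q_total=14.00, C_total=8.00, V=1.75; Q3=5.25, Q4=8.75; dissipated=12.150
Op 2: CLOSE 2-4: Q_total=25.75, C_total=9.00, V=2.86; Q2=11.44, Q4=14.31; dissipated=6.944
Op 3: CLOSE 2-1: Q_total=16.44, C_total=9.00, V=1.83; Q2=7.31, Q1=9.14; dissipated=3.849
Op 4: CLOSE 2-4: Q_total=21.61, C_total=9.00, V=2.40; Q2=9.61, Q4=12.01; dissipated=1.188
Op 5: CLOSE 4-2: Q_total=21.61, C_total=9.00, V=2.40; Q4=12.01, Q2=9.61; dissipated=0.000
Final charges: Q1=9.14, Q2=9.61, Q3=5.25, Q4=12.01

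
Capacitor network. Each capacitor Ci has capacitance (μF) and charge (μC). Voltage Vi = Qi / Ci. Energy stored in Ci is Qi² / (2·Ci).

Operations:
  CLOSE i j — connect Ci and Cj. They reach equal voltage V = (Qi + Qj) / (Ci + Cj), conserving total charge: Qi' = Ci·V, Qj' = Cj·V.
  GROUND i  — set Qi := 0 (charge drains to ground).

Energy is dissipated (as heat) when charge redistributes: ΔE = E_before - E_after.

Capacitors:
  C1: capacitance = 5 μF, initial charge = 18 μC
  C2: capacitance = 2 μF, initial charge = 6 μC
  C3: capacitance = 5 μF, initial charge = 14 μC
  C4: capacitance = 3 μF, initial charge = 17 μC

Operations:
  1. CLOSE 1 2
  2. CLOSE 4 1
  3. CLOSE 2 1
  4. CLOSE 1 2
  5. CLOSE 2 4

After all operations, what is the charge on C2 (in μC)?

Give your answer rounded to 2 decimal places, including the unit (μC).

Answer: 8.34 μC

Derivation:
Initial: C1(5μF, Q=18μC, V=3.60V), C2(2μF, Q=6μC, V=3.00V), C3(5μF, Q=14μC, V=2.80V), C4(3μF, Q=17μC, V=5.67V)
Op 1: CLOSE 1-2: Q_total=24.00, C_total=7.00, V=3.43; Q1=17.14, Q2=6.86; dissipated=0.257
Op 2: CLOSE 4-1: Q_total=34.14, C_total=8.00, V=4.27; Q4=12.80, Q1=21.34; dissipated=4.696
Op 3: CLOSE 2-1: Q_total=28.20, C_total=7.00, V=4.03; Q2=8.06, Q1=20.14; dissipated=0.503
Op 4: CLOSE 1-2: Q_total=28.20, C_total=7.00, V=4.03; Q1=20.14, Q2=8.06; dissipated=0.000
Op 5: CLOSE 2-4: Q_total=20.86, C_total=5.00, V=4.17; Q2=8.34, Q4=12.52; dissipated=0.035
Final charges: Q1=20.14, Q2=8.34, Q3=14.00, Q4=12.52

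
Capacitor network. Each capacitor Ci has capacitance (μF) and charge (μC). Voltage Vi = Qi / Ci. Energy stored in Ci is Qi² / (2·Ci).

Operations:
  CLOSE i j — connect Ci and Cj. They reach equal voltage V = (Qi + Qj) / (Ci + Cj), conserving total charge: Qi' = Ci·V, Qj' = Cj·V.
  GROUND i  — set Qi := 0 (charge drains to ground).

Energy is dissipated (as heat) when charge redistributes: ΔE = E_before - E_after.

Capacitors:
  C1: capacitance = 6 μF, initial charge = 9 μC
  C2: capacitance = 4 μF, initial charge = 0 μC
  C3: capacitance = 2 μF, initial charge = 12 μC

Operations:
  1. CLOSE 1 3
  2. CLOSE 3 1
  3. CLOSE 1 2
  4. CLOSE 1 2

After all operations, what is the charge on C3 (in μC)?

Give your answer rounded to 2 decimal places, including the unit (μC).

Initial: C1(6μF, Q=9μC, V=1.50V), C2(4μF, Q=0μC, V=0.00V), C3(2μF, Q=12μC, V=6.00V)
Op 1: CLOSE 1-3: Q_total=21.00, C_total=8.00, V=2.62; Q1=15.75, Q3=5.25; dissipated=15.188
Op 2: CLOSE 3-1: Q_total=21.00, C_total=8.00, V=2.62; Q3=5.25, Q1=15.75; dissipated=0.000
Op 3: CLOSE 1-2: Q_total=15.75, C_total=10.00, V=1.57; Q1=9.45, Q2=6.30; dissipated=8.269
Op 4: CLOSE 1-2: Q_total=15.75, C_total=10.00, V=1.57; Q1=9.45, Q2=6.30; dissipated=0.000
Final charges: Q1=9.45, Q2=6.30, Q3=5.25

Answer: 5.25 μC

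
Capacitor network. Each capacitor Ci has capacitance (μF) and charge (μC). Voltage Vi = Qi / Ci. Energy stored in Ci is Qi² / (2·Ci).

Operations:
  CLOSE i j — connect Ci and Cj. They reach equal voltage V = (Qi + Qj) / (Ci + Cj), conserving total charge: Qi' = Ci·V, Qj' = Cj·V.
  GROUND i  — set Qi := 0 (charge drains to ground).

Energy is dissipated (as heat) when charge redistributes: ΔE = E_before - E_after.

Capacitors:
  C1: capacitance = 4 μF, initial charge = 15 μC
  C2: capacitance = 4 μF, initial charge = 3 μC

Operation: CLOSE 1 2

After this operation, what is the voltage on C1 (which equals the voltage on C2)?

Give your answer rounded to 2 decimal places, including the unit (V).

Answer: 2.25 V

Derivation:
Initial: C1(4μF, Q=15μC, V=3.75V), C2(4μF, Q=3μC, V=0.75V)
Op 1: CLOSE 1-2: Q_total=18.00, C_total=8.00, V=2.25; Q1=9.00, Q2=9.00; dissipated=9.000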